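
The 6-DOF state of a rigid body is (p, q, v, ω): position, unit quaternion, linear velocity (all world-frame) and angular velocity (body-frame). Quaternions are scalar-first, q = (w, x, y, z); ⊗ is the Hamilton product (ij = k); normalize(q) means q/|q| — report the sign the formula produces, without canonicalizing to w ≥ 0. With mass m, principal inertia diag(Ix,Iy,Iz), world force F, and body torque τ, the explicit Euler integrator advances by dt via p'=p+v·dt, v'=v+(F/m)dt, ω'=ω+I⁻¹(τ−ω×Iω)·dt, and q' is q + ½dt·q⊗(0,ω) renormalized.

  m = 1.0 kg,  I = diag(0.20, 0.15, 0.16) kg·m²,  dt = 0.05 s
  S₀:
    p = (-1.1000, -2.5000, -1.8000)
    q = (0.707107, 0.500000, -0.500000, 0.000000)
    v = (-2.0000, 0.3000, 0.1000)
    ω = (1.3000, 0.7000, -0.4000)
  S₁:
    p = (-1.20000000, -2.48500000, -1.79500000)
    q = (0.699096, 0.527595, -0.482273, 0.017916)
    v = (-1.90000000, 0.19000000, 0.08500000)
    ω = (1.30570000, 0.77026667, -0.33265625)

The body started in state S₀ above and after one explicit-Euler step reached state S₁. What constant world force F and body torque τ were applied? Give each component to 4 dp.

Δv = v₁−v₀ = (0.10000000, -0.11000000, -0.01500000)
applied force F = (2.0000, -2.2000, -0.3000)
ω₁ − ω₀ = (0.00570000, 0.07026667, 0.06734375)
applied torque τ = (0.0200, 0.1900, 0.1700)

F = (2.0000, -2.2000, -0.3000)
τ = (0.0200, 0.1900, 0.1700)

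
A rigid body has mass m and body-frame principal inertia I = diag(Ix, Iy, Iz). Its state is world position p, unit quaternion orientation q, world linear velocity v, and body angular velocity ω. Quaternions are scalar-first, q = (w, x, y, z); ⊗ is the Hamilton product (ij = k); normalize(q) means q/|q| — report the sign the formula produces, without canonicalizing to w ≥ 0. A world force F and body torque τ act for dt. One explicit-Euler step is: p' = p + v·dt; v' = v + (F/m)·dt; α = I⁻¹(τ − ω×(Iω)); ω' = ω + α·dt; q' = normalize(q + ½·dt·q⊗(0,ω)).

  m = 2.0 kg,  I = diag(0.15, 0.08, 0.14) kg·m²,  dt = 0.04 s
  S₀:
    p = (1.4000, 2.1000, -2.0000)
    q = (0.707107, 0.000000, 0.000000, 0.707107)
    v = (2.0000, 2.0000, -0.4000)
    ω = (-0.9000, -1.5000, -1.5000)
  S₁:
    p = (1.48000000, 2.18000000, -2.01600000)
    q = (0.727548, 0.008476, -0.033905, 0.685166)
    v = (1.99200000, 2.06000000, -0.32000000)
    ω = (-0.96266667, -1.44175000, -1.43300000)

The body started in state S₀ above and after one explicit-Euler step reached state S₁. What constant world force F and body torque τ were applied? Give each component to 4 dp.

Δv = v₁−v₀ = (-0.00800000, 0.06000000, 0.08000000)
applied force F = (-0.4000, 3.0000, 4.0000)
Δω = ω₁−ω₀ = (-0.06266667, 0.05825000, 0.06700000)
gyro term ω₀×Iω₀ = (0.1350, 0.0135, -0.0945)
applied torque τ = (-0.1000, 0.1300, 0.1400)

F = (-0.4000, 3.0000, 4.0000)
τ = (-0.1000, 0.1300, 0.1400)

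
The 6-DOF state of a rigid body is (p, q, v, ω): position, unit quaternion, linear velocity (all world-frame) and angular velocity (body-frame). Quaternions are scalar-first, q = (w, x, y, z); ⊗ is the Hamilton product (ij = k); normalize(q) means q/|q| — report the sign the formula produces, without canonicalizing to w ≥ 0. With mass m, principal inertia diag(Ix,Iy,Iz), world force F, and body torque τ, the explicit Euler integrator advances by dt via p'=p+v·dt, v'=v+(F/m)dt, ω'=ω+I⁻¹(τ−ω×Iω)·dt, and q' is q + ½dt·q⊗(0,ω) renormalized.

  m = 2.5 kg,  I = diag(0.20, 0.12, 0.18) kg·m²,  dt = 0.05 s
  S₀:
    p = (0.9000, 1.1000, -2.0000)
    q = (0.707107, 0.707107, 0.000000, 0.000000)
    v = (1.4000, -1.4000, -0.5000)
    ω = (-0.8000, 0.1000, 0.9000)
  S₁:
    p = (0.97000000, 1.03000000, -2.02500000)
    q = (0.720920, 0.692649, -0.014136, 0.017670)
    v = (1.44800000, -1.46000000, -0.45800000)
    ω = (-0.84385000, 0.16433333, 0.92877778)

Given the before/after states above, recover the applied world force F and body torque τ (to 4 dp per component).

F = (2.4000, -3.0000, 2.1000)
τ = (-0.1700, 0.1400, 0.1100)

v₁ − v₀ = (0.04800000, -0.06000000, 0.04200000)
applied force F = (2.4000, -3.0000, 2.1000)
ω₁ − ω₀ = (-0.04385000, 0.06433333, 0.02877778)
ω₀×(Iω₀) = (0.0054, -0.0144, 0.0064)
τ = I·(Δω/dt) + ω₀×(Iω₀) = (-0.1700, 0.1400, 0.1100)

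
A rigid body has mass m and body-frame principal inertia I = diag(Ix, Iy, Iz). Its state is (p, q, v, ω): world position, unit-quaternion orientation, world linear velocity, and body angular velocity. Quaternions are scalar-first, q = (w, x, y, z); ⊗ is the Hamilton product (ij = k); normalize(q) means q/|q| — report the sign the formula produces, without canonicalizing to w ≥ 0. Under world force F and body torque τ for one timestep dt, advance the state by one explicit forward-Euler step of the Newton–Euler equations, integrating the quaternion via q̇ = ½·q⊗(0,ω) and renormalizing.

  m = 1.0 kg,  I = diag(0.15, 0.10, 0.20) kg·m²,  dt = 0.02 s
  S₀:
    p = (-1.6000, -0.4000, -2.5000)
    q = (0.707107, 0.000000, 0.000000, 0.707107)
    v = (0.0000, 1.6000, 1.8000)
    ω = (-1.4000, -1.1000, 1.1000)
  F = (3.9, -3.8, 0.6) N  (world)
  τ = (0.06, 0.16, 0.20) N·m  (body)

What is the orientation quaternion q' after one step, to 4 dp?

q' = (0.6992, -0.0021, -0.0177, 0.7147)

2q̇ = q⊗(0,ω) = (-0.7778177, -0.2121321, -1.7677675, 0.7778177)
updated quaternion q' = (0.6992, -0.0021, -0.0177, 0.7147)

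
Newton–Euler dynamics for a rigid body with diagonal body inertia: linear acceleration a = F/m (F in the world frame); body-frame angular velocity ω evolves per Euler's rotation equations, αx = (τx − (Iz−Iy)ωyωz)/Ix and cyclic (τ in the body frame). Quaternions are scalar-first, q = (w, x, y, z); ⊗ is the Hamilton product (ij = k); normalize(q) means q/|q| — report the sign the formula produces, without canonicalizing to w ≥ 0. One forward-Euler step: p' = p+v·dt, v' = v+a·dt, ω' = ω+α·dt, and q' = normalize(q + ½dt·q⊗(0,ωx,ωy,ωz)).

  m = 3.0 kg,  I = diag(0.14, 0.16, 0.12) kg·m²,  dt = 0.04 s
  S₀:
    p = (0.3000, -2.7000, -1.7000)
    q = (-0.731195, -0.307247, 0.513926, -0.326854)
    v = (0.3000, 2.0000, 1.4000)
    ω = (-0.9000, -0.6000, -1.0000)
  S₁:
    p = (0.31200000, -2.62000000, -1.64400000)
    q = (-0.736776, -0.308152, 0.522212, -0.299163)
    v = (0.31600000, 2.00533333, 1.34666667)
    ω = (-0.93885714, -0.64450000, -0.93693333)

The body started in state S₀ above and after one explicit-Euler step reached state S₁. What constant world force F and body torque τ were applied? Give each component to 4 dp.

rate change Δω = (-0.03885714, -0.04450000, 0.06306667)
applied torque τ = (-0.1600, -0.1600, 0.2000)
velocity change Δv = (0.01600000, 0.00533333, -0.05333333)
m·(v₁−v₀)/dt = (1.2000, 0.4000, -4.0000)

F = (1.2000, 0.4000, -4.0000)
τ = (-0.1600, -0.1600, 0.2000)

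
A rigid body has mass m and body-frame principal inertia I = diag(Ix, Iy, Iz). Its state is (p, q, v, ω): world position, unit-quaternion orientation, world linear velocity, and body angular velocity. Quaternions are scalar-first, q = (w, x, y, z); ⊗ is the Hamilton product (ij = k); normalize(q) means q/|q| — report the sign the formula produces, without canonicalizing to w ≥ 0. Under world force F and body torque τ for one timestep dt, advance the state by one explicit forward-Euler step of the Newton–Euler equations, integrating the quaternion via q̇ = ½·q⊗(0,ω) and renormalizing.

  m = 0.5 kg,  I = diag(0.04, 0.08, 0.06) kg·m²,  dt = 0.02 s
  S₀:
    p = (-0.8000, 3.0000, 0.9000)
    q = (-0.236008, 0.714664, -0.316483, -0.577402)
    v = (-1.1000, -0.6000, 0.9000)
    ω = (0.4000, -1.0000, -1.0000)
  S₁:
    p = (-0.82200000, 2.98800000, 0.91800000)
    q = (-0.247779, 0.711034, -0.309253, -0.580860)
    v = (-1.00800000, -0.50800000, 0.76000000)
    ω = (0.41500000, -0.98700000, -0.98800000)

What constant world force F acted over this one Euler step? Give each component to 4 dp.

Δv = v₁−v₀ = (0.09200000, 0.09200000, -0.14000000)
F = m·Δv/dt = (2.3000, 2.3000, -3.5000)

F = (2.3000, 2.3000, -3.5000)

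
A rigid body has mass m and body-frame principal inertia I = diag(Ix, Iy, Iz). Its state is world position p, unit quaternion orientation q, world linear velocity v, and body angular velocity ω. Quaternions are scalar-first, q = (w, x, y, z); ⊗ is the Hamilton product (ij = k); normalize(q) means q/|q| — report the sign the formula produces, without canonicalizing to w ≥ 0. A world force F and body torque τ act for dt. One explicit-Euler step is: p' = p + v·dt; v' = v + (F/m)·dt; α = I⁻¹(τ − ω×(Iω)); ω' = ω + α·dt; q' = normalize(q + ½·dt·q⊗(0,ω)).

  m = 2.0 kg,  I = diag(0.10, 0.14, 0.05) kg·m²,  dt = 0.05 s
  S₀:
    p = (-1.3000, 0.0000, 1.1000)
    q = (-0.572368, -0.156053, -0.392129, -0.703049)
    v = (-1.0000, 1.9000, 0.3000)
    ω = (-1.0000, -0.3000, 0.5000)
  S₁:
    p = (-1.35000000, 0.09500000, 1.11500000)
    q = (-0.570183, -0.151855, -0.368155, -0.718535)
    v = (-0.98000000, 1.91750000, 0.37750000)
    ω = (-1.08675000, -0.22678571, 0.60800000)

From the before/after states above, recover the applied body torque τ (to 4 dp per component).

rate change Δω = (-0.08675000, 0.07321429, 0.10800000)
ω₀×(Iω₀) = (0.0135, -0.0250, 0.0120)
applied torque τ = (-0.1600, 0.1800, 0.1200)

τ = (-0.1600, 0.1800, 0.1200)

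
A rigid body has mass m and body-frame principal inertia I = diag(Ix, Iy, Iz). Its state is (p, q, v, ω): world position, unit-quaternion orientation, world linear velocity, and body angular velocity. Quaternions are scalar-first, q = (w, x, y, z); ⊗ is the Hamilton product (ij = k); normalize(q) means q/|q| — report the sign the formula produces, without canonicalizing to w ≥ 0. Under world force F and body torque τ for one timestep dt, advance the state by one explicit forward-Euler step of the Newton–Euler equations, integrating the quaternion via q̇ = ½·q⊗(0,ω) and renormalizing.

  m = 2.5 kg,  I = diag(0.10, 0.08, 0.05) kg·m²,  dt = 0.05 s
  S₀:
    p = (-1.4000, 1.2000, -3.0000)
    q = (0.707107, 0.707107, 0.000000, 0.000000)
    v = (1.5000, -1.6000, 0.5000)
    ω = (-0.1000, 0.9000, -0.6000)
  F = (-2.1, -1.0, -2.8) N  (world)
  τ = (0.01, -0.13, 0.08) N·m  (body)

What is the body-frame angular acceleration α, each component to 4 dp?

α = (-0.0620, -1.6625, 1.5640)

gyro term ω×Iω = (0.0162, 0.0030, 0.0018)
α = I⁻¹(τ − ω×Iω) = (-0.0620, -1.6625, 1.5640)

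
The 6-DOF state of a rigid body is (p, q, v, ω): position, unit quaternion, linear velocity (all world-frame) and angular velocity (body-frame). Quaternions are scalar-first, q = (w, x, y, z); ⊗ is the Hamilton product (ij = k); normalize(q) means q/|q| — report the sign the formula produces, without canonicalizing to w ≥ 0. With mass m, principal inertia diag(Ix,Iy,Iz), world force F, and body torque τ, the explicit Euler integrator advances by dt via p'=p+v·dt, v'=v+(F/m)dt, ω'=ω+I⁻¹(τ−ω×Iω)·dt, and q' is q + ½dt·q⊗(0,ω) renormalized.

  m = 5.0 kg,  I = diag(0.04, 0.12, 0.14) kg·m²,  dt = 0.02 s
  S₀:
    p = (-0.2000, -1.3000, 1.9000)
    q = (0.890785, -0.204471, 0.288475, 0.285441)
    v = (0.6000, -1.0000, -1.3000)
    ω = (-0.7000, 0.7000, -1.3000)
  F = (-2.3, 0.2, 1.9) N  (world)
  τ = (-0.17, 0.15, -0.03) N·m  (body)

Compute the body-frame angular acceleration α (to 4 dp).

gyro term ω×Iω = (-0.0182, -0.0910, -0.0392)
(τ − ω×Iω)/I = (-3.7950, 2.0083, 0.0657)

α = (-3.7950, 2.0083, 0.0657)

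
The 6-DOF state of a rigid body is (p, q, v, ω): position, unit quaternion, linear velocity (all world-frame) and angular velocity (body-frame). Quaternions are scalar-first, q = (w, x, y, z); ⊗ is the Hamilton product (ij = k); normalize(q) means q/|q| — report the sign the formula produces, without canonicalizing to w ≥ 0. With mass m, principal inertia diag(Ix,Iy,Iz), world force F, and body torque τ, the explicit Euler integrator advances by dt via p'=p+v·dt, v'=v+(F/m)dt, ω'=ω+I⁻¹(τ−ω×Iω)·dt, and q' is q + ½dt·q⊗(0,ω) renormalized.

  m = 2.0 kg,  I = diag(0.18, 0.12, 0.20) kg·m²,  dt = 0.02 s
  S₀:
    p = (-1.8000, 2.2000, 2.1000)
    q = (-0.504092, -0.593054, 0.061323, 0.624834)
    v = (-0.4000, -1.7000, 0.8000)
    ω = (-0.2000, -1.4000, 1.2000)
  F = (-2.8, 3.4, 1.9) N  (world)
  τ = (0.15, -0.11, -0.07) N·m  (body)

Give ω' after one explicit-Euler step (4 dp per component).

ω×(Iω) gyroscopic = (-0.1344, 0.0048, -0.0168)
angular accel α = (1.5800, -0.9567, -0.2660)
new body rate ω' = (-0.1684, -1.4191, 1.1947)

ω' = (-0.1684, -1.4191, 1.1947)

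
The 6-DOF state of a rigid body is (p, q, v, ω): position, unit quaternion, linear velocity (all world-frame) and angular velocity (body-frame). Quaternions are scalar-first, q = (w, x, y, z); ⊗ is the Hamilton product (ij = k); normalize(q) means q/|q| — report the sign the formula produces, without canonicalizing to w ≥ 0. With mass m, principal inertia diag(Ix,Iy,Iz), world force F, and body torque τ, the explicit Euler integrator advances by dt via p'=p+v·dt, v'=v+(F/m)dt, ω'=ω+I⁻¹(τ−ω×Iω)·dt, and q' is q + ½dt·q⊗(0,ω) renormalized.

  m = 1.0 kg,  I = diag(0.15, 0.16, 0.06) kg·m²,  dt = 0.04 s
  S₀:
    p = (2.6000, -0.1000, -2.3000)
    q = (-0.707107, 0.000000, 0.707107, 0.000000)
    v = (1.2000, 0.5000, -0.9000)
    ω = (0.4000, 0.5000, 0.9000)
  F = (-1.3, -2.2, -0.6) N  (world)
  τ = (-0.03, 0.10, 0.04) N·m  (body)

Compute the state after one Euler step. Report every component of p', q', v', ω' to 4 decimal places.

ω×(Iω) gyroscopic = (-0.0450, 0.0324, 0.0020)
(τ − ω×Iω)/I = (0.1000, 0.4225, 0.6333)
ω + α·dt = (0.4040, 0.5169, 0.9253)
q⊗(0,ω) = (-0.3535535, 0.3535535, -0.3535535, -0.9192391)
updated quaternion q' = (-0.7140, 0.0071, 0.6999, -0.0184)
new position p' = (2.6480, -0.0800, -2.3360)
new velocity v' = (1.1480, 0.4120, -0.9240)

p' = (2.6480, -0.0800, -2.3360)
q' = (-0.7140, 0.0071, 0.6999, -0.0184)
v' = (1.1480, 0.4120, -0.9240)
ω' = (0.4040, 0.5169, 0.9253)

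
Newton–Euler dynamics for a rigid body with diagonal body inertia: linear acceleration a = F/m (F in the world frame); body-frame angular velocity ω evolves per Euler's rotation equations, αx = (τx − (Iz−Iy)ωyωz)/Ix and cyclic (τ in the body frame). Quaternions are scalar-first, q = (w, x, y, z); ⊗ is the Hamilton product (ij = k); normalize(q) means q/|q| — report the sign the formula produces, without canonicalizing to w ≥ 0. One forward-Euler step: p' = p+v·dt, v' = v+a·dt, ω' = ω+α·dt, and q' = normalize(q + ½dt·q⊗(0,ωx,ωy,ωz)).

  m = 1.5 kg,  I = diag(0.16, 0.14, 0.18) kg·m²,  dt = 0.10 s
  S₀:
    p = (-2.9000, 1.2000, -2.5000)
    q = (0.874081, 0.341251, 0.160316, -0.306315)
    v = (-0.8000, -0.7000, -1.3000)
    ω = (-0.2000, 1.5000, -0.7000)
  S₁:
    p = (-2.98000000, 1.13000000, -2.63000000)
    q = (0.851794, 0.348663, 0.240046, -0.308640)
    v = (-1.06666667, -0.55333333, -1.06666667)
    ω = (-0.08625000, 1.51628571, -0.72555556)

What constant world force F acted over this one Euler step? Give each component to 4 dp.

F = (-4.0000, 2.2000, 3.5000)

Δv = v₁−v₀ = (-0.26666667, 0.14666667, 0.23333333)
applied force F = (-4.0000, 2.2000, 3.5000)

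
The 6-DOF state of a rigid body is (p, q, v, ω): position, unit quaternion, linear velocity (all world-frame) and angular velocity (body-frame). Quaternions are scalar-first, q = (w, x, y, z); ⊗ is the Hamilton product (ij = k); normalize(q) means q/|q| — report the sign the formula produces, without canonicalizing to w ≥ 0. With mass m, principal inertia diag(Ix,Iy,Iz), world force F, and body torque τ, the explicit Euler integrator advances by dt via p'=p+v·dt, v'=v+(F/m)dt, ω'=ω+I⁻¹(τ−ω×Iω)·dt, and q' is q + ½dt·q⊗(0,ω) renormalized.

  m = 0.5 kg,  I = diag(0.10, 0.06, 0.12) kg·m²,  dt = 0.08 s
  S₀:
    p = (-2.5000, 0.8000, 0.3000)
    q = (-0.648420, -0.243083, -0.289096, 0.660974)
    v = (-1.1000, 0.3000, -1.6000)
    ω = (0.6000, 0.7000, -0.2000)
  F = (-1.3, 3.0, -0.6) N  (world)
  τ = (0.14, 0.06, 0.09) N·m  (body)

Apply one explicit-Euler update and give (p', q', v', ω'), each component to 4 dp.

angular accel α = (1.4840, 0.9600, 0.8900)
ω' = ω + α·dt = (0.7187, 0.7768, -0.1288)
2q̇ = q⊗(0,ω) = (0.4804118, -0.7939146, -0.1059262, 0.1329835)
updated quaternion q' = (-0.6288, -0.2746, -0.2931, 0.6658)
a = F/m = (-2.6000, 6.0000, -1.2000)
new position p' = (-2.5880, 0.8240, 0.1720)
v + (F/m)dt = (-1.3080, 0.7800, -1.6960)

p' = (-2.5880, 0.8240, 0.1720)
q' = (-0.6288, -0.2746, -0.2931, 0.6658)
v' = (-1.3080, 0.7800, -1.6960)
ω' = (0.7187, 0.7768, -0.1288)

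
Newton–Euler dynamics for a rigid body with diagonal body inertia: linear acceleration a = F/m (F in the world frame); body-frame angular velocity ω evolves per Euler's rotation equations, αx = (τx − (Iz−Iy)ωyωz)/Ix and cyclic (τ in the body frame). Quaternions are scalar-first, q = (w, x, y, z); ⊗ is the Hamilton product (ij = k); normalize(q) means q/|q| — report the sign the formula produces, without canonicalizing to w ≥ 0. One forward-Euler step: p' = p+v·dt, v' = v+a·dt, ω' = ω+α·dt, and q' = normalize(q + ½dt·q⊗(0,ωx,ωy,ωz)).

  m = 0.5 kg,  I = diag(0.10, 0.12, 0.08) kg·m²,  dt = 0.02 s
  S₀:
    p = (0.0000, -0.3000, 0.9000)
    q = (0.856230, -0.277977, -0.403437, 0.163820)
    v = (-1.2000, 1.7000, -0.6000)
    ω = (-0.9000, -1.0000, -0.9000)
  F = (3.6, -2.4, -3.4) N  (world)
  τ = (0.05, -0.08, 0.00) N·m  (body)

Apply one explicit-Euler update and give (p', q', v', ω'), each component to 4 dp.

precession coupling ω×(Iω) = (-0.0360, 0.0162, 0.0180)
α = I⁻¹(τ − ω×Iω) = (0.8600, -0.8017, -0.2250)
new body rate ω' = (-0.8828, -1.0160, -0.9045)
q⊗(0,ω) = (-0.5061783, -0.2436937, -1.2538473, -0.8557233)
updated quaternion q' = (0.8511, -0.2804, -0.4159, 0.1552)
a = (7.2000, -4.8000, -6.8000)
p + v·dt = (-0.0240, -0.2660, 0.8880)
v' = v + a·dt = (-1.0560, 1.6040, -0.7360)

p' = (-0.0240, -0.2660, 0.8880)
q' = (0.8511, -0.2804, -0.4159, 0.1552)
v' = (-1.0560, 1.6040, -0.7360)
ω' = (-0.8828, -1.0160, -0.9045)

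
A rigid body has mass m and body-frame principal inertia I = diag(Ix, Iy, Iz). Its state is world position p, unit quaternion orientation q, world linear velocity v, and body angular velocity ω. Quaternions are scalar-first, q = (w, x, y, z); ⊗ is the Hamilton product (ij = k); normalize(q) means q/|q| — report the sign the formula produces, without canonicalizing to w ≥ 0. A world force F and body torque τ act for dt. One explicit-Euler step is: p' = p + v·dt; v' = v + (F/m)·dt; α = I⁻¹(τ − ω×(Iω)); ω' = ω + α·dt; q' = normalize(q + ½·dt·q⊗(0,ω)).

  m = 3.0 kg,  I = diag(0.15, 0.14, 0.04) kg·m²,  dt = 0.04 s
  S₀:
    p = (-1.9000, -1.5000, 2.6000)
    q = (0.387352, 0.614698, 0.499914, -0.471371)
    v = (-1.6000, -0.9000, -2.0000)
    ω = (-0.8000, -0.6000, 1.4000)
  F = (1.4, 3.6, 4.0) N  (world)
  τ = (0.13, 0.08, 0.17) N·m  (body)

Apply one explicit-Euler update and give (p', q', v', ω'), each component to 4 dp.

p' = (-1.9640, -1.5360, 2.5200)
q' = (0.4161, 0.6165, 0.4853, -0.4596)
v' = (-1.5813, -0.8520, -1.9467)
ω' = (-0.7877, -0.5419, 1.5748)

p + v·dt = (-1.9640, -1.5360, 2.5200)
v + (F/m)dt = (-1.5813, -0.8520, -1.9467)
angular accel α = (0.3067, 1.4514, 4.3700)
ω + α·dt = (-0.7877, -0.5419, 1.5748)
Hamilton product q⊗(0,ω) = (1.4516262, 0.1071754, -0.7158916, 0.5734052)
q + ½dt·q⊗(0,ω), renormalized = (0.4161, 0.6165, 0.4853, -0.4596)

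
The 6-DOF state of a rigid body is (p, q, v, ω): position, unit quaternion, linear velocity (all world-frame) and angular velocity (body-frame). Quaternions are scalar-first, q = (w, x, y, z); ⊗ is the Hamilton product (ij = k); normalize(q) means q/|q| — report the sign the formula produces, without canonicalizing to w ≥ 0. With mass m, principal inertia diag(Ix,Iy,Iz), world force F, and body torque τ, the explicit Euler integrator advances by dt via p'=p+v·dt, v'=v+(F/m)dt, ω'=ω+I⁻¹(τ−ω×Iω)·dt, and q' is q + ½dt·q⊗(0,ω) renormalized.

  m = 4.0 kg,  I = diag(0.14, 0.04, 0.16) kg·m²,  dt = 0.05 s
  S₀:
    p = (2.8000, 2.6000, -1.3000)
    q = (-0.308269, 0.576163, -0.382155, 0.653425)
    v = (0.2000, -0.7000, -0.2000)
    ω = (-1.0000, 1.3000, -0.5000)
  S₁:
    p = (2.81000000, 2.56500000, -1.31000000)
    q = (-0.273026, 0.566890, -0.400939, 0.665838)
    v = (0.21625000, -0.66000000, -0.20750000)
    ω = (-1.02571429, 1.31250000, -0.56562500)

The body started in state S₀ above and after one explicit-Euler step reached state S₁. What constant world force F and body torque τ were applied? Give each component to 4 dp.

ω₁ − ω₀ = (-0.02571429, 0.01250000, -0.06562500)
I·α + gyro = (-0.1500, 0.0000, -0.0800)
velocity change Δv = (0.01625000, 0.04000000, -0.00750000)
F = m·Δv/dt = (1.3000, 3.2000, -0.6000)

F = (1.3000, 3.2000, -0.6000)
τ = (-0.1500, 0.0000, -0.0800)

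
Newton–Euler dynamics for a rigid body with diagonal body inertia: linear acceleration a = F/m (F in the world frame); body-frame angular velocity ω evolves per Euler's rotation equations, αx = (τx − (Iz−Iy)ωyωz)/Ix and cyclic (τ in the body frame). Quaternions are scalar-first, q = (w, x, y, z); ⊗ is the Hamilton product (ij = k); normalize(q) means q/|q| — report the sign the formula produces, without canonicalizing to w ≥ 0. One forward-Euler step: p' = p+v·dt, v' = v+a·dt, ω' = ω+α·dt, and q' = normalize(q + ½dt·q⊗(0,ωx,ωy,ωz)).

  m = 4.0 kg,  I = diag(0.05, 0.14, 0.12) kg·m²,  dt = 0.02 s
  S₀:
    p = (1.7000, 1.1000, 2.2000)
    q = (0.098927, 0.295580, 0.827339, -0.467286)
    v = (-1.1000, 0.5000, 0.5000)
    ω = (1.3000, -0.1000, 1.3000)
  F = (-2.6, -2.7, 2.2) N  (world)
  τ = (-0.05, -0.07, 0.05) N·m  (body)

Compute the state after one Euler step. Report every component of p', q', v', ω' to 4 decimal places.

new position p' = (1.6780, 1.1100, 2.2100)
new velocity v' = (-1.1130, 0.4865, 0.5110)
gyro term ω×Iω = (0.0026, -0.1183, -0.0117)
α = I⁻¹(τ − ω×Iω) = (-1.0520, 0.3450, 0.5142)
new body rate ω' = (1.2790, -0.0931, 1.3103)
q⊗(0,ω) = (0.3059517, 1.1574172, -1.0016185, -0.9764936)
q' = normalize(q + ½dt·q⊗(0,ω)) = (0.1020, 0.3071, 0.8172, -0.4770)

p' = (1.6780, 1.1100, 2.2100)
q' = (0.1020, 0.3071, 0.8172, -0.4770)
v' = (-1.1130, 0.4865, 0.5110)
ω' = (1.2790, -0.0931, 1.3103)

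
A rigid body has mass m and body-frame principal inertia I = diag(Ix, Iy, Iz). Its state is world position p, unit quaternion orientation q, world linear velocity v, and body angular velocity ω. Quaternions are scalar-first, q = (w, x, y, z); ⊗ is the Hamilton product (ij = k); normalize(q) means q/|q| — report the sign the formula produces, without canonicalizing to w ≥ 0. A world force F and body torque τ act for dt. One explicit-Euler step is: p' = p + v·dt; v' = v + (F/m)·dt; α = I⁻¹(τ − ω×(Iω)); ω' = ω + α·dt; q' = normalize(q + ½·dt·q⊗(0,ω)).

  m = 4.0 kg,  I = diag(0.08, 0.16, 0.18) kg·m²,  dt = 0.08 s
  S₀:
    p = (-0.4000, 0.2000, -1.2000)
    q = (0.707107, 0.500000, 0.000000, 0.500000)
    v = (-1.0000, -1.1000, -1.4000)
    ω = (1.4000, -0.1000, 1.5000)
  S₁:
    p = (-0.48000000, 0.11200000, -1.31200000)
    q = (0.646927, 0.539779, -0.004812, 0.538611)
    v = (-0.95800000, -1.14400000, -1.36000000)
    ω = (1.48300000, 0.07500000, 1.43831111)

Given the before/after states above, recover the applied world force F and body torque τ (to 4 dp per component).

Δv = v₁−v₀ = (0.04200000, -0.04400000, 0.04000000)
m·(v₁−v₀)/dt = (2.1000, -2.2000, 2.0000)
Δω = ω₁−ω₀ = (0.08300000, 0.17500000, -0.06168889)
applied torque τ = (0.0800, 0.1400, -0.1500)

F = (2.1000, -2.2000, 2.0000)
τ = (0.0800, 0.1400, -0.1500)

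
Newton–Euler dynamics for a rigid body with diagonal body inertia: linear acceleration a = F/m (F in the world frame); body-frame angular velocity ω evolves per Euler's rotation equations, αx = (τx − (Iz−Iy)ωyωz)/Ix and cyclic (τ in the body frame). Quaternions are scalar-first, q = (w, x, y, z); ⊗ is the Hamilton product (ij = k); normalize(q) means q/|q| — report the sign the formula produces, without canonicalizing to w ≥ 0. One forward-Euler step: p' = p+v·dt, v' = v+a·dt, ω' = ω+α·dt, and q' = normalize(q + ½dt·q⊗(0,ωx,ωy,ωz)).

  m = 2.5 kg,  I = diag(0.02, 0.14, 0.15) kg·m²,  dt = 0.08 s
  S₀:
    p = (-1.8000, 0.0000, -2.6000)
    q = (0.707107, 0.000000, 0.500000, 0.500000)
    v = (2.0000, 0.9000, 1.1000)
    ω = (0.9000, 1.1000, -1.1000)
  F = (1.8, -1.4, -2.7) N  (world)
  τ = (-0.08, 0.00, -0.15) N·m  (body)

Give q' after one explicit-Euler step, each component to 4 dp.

2q̇ = q⊗(0,ω) = (0.0000000, -0.4636037, 1.2278177, -1.2278177)
q' = normalize(q + ½dt·q⊗(0,ω)) = (0.7053, -0.0185, 0.5477, 0.4497)

q' = (0.7053, -0.0185, 0.5477, 0.4497)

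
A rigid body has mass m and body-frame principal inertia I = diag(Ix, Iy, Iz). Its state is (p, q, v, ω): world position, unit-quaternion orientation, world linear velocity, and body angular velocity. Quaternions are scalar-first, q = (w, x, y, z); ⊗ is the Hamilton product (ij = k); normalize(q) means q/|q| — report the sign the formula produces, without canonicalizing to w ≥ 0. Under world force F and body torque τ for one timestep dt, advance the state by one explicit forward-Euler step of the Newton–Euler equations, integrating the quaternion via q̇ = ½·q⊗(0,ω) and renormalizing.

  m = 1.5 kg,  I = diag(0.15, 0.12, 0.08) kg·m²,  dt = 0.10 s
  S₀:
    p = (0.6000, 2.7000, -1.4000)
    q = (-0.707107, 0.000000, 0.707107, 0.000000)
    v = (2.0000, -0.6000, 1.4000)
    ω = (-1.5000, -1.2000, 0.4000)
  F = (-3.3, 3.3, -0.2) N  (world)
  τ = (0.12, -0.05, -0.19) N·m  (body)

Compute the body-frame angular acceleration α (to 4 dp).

α = (0.6720, -0.0667, -1.7000)

gyro term ω×Iω = (0.0192, -0.0420, -0.0540)
(τ − ω×Iω)/I = (0.6720, -0.0667, -1.7000)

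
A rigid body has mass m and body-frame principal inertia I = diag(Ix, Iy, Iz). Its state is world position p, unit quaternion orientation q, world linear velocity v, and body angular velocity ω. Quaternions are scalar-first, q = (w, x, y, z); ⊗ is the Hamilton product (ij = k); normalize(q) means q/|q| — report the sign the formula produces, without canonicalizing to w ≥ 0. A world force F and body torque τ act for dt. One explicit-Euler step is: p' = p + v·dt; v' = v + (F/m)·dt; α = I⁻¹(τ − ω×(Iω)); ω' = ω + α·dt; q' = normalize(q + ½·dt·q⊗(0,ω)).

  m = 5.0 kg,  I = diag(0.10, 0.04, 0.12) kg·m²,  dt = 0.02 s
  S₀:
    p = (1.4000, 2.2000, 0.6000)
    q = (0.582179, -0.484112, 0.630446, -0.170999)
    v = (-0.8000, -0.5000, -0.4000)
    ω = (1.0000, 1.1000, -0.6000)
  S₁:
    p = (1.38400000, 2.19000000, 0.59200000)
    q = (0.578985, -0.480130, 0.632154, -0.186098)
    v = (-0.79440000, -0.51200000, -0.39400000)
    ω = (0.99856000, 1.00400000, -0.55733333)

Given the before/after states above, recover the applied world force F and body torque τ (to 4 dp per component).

ω₁ − ω₀ = (-0.00144000, -0.09600000, 0.04266667)
precession coupling = (-0.0528, 0.0120, -0.0660)
τ = I·(Δω/dt) + ω₀×(Iω₀) = (-0.0600, -0.1800, 0.1900)
v₁ − v₀ = (0.00560000, -0.01200000, 0.00600000)
applied force F = (1.4000, -3.0000, 1.5000)

F = (1.4000, -3.0000, 1.5000)
τ = (-0.0600, -0.1800, 0.1900)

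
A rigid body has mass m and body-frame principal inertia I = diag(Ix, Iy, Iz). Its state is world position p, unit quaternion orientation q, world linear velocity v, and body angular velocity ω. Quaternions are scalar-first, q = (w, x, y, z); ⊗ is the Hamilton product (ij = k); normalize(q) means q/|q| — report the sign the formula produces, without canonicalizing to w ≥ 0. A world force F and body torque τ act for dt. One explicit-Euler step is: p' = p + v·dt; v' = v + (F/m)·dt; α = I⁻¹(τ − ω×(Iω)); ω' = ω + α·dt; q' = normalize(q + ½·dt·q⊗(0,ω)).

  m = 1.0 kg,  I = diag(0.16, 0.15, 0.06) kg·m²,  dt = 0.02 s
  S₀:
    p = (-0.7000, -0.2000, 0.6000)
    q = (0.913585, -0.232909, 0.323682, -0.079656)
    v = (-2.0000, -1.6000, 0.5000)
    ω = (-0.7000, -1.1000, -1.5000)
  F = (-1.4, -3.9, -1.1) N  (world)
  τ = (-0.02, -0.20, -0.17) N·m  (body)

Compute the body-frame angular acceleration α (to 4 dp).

α = (0.8031, -2.0333, -2.7050)

gyro term ω×Iω = (-0.1485, 0.1050, -0.0077)
α = I⁻¹(τ − ω×Iω) = (0.8031, -2.0333, -2.7050)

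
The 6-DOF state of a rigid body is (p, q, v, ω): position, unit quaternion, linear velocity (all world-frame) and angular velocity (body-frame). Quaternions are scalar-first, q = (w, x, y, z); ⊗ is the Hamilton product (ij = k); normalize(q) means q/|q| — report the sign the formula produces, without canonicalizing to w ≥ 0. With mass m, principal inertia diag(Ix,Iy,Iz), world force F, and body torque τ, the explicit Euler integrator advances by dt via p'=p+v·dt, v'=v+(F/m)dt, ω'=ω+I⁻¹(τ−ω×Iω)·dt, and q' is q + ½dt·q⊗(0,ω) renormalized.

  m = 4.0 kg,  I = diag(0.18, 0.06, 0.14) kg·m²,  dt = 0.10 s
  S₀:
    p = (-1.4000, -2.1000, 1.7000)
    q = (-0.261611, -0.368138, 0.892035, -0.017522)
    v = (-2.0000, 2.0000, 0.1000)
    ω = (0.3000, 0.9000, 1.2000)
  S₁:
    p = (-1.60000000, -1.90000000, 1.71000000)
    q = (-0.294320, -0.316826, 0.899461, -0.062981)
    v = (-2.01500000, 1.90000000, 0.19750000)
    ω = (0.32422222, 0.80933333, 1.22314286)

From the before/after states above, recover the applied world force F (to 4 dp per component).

velocity change Δv = (-0.01500000, -0.10000000, 0.09750000)
applied force F = (-0.6000, -4.0000, 3.9000)

F = (-0.6000, -4.0000, 3.9000)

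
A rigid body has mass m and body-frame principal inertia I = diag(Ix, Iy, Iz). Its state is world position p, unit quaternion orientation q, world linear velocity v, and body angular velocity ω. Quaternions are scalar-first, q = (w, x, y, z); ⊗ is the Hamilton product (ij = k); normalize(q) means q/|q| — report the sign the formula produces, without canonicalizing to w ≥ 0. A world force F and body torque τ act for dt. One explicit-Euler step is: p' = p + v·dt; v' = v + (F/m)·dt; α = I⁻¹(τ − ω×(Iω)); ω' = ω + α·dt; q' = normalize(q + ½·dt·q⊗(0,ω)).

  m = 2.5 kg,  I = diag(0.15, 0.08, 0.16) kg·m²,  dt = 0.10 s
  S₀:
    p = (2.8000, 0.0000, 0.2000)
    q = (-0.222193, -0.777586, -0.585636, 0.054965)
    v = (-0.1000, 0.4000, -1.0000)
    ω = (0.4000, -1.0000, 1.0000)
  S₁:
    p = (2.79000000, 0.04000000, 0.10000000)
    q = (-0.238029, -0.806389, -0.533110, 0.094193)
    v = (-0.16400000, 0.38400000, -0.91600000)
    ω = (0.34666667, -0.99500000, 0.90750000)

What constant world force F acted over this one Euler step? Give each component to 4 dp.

velocity change Δv = (-0.06400000, -0.01600000, 0.08400000)
applied force F = (-1.6000, -0.4000, 2.1000)

F = (-1.6000, -0.4000, 2.1000)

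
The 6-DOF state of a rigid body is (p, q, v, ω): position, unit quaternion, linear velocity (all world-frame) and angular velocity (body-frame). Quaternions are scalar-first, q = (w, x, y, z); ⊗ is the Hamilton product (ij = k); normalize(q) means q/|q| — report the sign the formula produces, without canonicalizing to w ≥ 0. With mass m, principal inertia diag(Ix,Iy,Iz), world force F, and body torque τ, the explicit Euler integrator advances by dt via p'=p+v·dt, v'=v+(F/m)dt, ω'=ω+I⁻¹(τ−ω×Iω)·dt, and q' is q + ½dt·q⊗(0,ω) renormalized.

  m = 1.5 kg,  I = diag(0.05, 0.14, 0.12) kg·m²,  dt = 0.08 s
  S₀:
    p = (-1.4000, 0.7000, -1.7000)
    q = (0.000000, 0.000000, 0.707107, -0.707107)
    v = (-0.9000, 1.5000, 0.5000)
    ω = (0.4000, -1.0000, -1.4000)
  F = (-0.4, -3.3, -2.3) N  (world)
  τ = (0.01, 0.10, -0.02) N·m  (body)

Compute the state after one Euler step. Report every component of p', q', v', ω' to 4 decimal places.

ω×(Iω) gyroscopic = (-0.0280, 0.0392, -0.0360)
α = I⁻¹(τ − ω×Iω) = (0.7600, 0.4343, 0.1333)
ω' = ω + α·dt = (0.4608, -0.9653, -1.3893)
2q̇ = q⊗(0,ω) = (-0.2828428, -1.6970568, -0.2828428, -0.2828428)
q + ½dt·q⊗(0,ω), renormalized = (-0.0113, -0.0677, 0.6941, -0.7166)
new position p' = (-1.4720, 0.8200, -1.6600)
new velocity v' = (-0.9213, 1.3240, 0.3773)

p' = (-1.4720, 0.8200, -1.6600)
q' = (-0.0113, -0.0677, 0.6941, -0.7166)
v' = (-0.9213, 1.3240, 0.3773)
ω' = (0.4608, -0.9653, -1.3893)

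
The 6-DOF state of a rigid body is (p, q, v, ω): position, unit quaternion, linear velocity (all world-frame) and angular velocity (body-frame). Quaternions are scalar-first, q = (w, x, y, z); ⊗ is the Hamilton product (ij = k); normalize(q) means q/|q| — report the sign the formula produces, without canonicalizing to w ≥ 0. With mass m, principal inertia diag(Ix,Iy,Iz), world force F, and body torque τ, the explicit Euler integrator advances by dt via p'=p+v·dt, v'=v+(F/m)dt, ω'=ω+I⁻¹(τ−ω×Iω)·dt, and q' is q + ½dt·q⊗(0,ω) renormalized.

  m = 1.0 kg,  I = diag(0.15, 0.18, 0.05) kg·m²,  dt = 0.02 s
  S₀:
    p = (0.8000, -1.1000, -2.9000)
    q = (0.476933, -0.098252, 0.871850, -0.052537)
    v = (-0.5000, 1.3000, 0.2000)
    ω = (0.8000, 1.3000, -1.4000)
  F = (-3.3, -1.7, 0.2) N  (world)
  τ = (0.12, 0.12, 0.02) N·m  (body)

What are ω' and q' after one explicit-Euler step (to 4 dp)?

ω×(Iω) gyroscopic = (0.2366, -0.1120, 0.0312)
α = I⁻¹(τ − ω×Iω) = (-0.7773, 1.2889, -0.2240)
new body rate ω' = (0.7845, 1.3258, -1.4045)
q⊗(0,ω) = (-1.1283552, -0.7707455, 0.4404305, -1.4929138)
q' = normalize(q + ½dt·q⊗(0,ω)) = (0.4655, -0.1059, 0.8761, -0.0675)

ω' = (0.7845, 1.3258, -1.4045)
q' = (0.4655, -0.1059, 0.8761, -0.0675)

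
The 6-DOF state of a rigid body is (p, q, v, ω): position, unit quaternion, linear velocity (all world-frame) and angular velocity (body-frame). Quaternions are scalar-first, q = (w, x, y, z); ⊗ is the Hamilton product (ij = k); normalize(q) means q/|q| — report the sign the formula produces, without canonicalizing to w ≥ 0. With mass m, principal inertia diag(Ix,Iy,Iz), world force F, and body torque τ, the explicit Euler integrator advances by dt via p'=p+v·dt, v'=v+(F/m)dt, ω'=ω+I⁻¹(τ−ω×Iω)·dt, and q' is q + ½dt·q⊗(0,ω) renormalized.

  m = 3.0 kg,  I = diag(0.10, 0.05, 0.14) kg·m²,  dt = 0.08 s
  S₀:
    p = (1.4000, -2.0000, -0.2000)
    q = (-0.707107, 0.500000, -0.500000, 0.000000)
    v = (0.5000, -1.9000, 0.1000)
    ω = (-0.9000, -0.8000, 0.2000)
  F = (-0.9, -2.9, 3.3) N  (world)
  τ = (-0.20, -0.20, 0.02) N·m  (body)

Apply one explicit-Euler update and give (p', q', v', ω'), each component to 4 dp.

p' = (1.4400, -2.1520, -0.1920)
q' = (-0.7043, 0.5208, -0.4808, -0.0396)
v' = (0.4760, -1.9773, 0.1880)
ω' = (-1.0485, -1.1315, 0.2320)

(τ − ω×Iω)/I = (-1.8560, -4.1440, 0.4000)
ω' = ω + α·dt = (-1.0485, -1.1315, 0.2320)
2q̇ = q⊗(0,ω) = (0.0500000, 0.5363963, 0.4656856, -0.9914214)
updated quaternion q' = (-0.7043, 0.5208, -0.4808, -0.0396)
a = (-0.3000, -0.9667, 1.1000)
p' = p + v·dt = (1.4400, -2.1520, -0.1920)
v + (F/m)dt = (0.4760, -1.9773, 0.1880)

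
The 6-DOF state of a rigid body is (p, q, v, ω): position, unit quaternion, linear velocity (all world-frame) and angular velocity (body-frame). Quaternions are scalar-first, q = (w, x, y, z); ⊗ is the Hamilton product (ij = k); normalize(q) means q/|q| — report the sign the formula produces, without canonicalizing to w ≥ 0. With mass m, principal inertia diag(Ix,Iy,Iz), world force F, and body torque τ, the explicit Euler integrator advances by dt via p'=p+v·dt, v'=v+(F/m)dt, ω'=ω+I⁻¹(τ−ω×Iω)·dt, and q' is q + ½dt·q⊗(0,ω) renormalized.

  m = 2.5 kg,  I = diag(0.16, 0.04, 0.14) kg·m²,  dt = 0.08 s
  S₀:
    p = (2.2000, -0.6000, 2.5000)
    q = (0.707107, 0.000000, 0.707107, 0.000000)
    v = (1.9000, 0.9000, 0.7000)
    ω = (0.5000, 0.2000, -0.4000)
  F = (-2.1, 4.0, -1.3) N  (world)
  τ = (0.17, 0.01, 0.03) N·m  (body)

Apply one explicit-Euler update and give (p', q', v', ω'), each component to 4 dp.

p' = (2.3520, -0.5280, 2.5560)
q' = (0.7012, 0.0028, 0.7125, -0.0254)
v' = (1.8328, 1.0280, 0.6584)
ω' = (0.5890, 0.2280, -0.3760)

p' = p + v·dt = (2.3520, -0.5280, 2.5560)
new velocity v' = (1.8328, 1.0280, 0.6584)
gyro term ω×Iω = (-0.0080, -0.0040, -0.0120)
(τ − ω×Iω)/I = (1.1125, 0.3500, 0.3000)
ω' = ω + α·dt = (0.5890, 0.2280, -0.3760)
2q̇ = q⊗(0,ω) = (-0.1414214, 0.0707107, 0.1414214, -0.6363963)
q' = normalize(q + ½dt·q⊗(0,ω)) = (0.7012, 0.0028, 0.7125, -0.0254)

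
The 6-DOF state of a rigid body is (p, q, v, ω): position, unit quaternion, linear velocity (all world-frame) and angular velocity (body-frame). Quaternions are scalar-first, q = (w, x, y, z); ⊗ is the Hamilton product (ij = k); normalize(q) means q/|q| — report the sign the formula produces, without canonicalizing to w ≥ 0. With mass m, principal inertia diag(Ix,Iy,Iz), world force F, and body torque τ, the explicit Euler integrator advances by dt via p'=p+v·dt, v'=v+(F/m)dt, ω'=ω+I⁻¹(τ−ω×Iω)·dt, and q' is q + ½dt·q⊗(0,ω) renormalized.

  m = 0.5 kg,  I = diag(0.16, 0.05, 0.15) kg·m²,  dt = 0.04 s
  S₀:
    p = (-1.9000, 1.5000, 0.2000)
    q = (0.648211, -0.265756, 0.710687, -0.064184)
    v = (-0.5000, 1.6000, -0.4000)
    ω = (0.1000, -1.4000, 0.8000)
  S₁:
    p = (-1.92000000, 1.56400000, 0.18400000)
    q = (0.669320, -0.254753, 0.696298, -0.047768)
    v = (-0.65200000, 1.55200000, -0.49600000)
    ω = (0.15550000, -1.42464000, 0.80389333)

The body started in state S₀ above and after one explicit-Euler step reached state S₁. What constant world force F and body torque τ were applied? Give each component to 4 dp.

ω₁ − ω₀ = (0.05550000, -0.02464000, 0.00389333)
I·α + gyro = (0.1100, -0.0300, 0.0300)
v₁ − v₀ = (-0.15200000, -0.04800000, -0.09600000)
F = m·Δv/dt = (-1.9000, -0.6000, -1.2000)

F = (-1.9000, -0.6000, -1.2000)
τ = (0.1100, -0.0300, 0.0300)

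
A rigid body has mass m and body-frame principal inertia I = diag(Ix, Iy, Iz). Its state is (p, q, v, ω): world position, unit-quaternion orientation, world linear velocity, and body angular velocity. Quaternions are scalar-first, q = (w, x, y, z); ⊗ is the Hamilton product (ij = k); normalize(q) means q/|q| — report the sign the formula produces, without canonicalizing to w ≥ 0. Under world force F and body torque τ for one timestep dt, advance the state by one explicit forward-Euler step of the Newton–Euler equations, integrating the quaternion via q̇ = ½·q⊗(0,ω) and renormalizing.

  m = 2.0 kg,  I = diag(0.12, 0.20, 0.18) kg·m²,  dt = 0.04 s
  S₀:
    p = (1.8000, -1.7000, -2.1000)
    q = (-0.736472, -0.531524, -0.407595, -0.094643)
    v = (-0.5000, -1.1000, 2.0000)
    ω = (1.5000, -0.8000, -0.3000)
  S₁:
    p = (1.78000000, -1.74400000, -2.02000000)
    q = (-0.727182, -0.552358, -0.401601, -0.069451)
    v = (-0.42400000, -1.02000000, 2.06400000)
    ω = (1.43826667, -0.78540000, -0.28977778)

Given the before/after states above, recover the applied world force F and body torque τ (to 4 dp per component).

F = (3.8000, 4.0000, 3.2000)
τ = (-0.1900, 0.1000, -0.0500)

ω₁ − ω₀ = (-0.06173333, 0.01460000, 0.01022222)
I·α + gyro = (-0.1900, 0.1000, -0.0500)
velocity change Δv = (0.07600000, 0.08000000, 0.06400000)
m·(v₁−v₀)/dt = (3.8000, 4.0000, 3.2000)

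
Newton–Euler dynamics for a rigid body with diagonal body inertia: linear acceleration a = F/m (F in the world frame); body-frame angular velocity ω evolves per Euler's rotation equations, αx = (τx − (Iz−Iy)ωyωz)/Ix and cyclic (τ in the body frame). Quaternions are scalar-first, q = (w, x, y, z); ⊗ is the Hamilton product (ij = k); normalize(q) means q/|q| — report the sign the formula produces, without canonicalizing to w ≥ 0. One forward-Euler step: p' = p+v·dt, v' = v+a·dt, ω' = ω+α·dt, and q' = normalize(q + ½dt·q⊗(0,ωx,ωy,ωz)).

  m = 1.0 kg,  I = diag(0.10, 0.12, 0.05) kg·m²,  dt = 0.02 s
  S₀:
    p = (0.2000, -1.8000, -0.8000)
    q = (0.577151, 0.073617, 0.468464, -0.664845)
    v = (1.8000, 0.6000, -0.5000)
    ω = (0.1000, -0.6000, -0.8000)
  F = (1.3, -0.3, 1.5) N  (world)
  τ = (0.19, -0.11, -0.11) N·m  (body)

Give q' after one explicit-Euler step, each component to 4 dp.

q' = (0.5745, 0.0665, 0.4649, -0.6703)

2q̇ = q⊗(0,ω) = (-0.2581593, -0.7159631, -0.3538815, -0.5527374)
q + ½dt·q⊗(0,ω), renormalized = (0.5745, 0.0665, 0.4649, -0.6703)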